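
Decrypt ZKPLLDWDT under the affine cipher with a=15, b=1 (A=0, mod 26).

MLUSSOROW

The inverse of 15 mod 26 is 7, since 15·7=105≡1. Apply D(y)=7·(y−1) mod 26:
Z(25): 7·(25−1)=168≡12 → M
K(10): 7·(10−1)=63≡11 → L
P(15): 7·(15−1)=98≡20 → U
L(11): 7·(11−1)=70≡18 → S
L(11): 7·(11−1)=70≡18 → S
D(3): 7·(3−1)=14 → O
W(22): 7·(22−1)=147≡17 → R
D(3): 7·(3−1)=14 → O
T(19): 7·(19−1)=126≡22 → W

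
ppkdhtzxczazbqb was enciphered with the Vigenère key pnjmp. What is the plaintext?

acbrsemoqklmsem

Repeat the key across the ciphertext: pnjmppnjmppnjmp
p(15)−p(15): 0 → a
p(15)−n(13): 2 → c
k(10)−j(9): 1 → b
d(3)−m(12): -9≡17 → r
h(7)−p(15): -8≡18 → s
t(19)−p(15): 4 → e
z(25)−n(13): 12 → m
x(23)−j(9): 14 → o
c(2)−m(12): -10≡16 → q
z(25)−p(15): 10 → k
a(0)−p(15): -15≡11 → l
z(25)−n(13): 12 → m
b(1)−j(9): -8≡18 → s
q(16)−m(12): 4 → e
b(1)−p(15): -14≡12 → m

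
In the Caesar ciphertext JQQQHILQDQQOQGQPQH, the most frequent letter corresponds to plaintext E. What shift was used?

12

The most frequent ciphertext letter is Q (appears 9 times).
Q is position 16; E is position 4.
Shift = 12.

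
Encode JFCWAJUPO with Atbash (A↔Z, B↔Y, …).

QUXDZQFKL

J(9) → Q(16)
F(5) → U(20)
C(2) → X(23)
W(22) → D(3)
A(0) → Z(25)
J(9) → Q(16)
U(20) → F(5)
P(15) → K(10)
O(14) → L(11)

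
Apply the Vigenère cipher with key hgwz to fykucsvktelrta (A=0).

Repeat the key across the message: hgwzhgwzhgwzhg
f(5)+h(7): 12 → m
y(24)+g(6): 30≡4 → e
k(10)+w(22): 32≡6 → g
u(20)+z(25): 45≡19 → t
c(2)+h(7): 9 → j
s(18)+g(6): 24 → y
v(21)+w(22): 43≡17 → r
k(10)+z(25): 35≡9 → j
t(19)+h(7): 26≡0 → a
e(4)+g(6): 10 → k
l(11)+w(22): 33≡7 → h
r(17)+z(25): 42≡16 → q
t(19)+h(7): 26≡0 → a
a(0)+g(6): 6 → g

megtjyrjakhqag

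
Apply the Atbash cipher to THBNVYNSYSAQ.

GSYMEBMHBHZJ

T(19) → G(6)
H(7) → S(18)
B(1) → Y(24)
N(13) → M(12)
V(21) → E(4)
Y(24) → B(1)
N(13) → M(12)
S(18) → H(7)
Y(24) → B(1)
S(18) → H(7)
A(0) → Z(25)
Q(16) → J(9)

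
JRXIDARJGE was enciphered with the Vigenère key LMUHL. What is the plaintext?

YFDBSPFPZT

Repeat the key across the ciphertext: LMUHLLMUHL
J(9)−L(11): -2≡24 → Y
R(17)−M(12): 5 → F
X(23)−U(20): 3 → D
I(8)−H(7): 1 → B
D(3)−L(11): -8≡18 → S
A(0)−L(11): -11≡15 → P
R(17)−M(12): 5 → F
J(9)−U(20): -11≡15 → P
G(6)−H(7): -1≡25 → Z
E(4)−L(11): -7≡19 → T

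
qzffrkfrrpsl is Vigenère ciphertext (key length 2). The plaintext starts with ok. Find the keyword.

cp

Subtract each crib letter from the matching ciphertext letter (mod 26):
q(16)−o(14)=2 → c
z(25)−k(10)=15 → p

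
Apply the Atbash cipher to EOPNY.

E(4) → V(21)
O(14) → L(11)
P(15) → K(10)
N(13) → M(12)
Y(24) → B(1)

VLKMB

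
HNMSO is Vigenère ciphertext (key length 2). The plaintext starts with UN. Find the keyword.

NA

Subtract each crib letter from the matching ciphertext letter (mod 26):
H(7)−U(20)=-13≡13 → N
N(13)−N(13)=0 → A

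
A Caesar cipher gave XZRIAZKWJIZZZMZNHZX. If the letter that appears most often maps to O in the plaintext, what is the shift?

The most frequent ciphertext letter is Z (appears 7 times).
Z is position 25; O is position 14.
Shift = 11.

11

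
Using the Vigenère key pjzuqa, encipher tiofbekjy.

Repeat the key across the message: pjzuqapjz
t(19)+p(15): 34≡8 → i
i(8)+j(9): 17 → r
o(14)+z(25): 39≡13 → n
f(5)+u(20): 25 → z
b(1)+q(16): 17 → r
e(4)+a(0): 4 → e
k(10)+p(15): 25 → z
j(9)+j(9): 18 → s
y(24)+z(25): 49≡23 → x

irnzrezsx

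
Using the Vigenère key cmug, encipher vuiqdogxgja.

xgcwfaadivu

Repeat the key across the message: cmugcmugcmu
v(21)+c(2): 23 → x
u(20)+m(12): 32≡6 → g
i(8)+u(20): 28≡2 → c
q(16)+g(6): 22 → w
d(3)+c(2): 5 → f
o(14)+m(12): 26≡0 → a
g(6)+u(20): 26≡0 → a
x(23)+g(6): 29≡3 → d
g(6)+c(2): 8 → i
j(9)+m(12): 21 → v
a(0)+u(20): 20 → u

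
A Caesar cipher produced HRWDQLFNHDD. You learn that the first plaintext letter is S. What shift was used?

From the crib: H(7)−S(18)=-11≡15, so the shift is 15.

15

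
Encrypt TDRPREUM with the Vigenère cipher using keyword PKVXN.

INMMETEH

Repeat the key across the message: PKVXNPKV
T(19)+P(15): 34≡8 → I
D(3)+K(10): 13 → N
R(17)+V(21): 38≡12 → M
P(15)+X(23): 38≡12 → M
R(17)+N(13): 30≡4 → E
E(4)+P(15): 19 → T
U(20)+K(10): 30≡4 → E
M(12)+V(21): 33≡7 → H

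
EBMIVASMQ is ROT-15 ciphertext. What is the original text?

E(4): 4−15=-11≡15 → P
B(1): 1−15=-14≡12 → M
M(12): 12−15=-3≡23 → X
I(8): 8−15=-7≡19 → T
V(21): 21−15=6 → G
A(0): 0−15=-15≡11 → L
S(18): 18−15=3 → D
M(12): 12−15=-3≡23 → X
Q(16): 16−15=1 → B

PMXTGLDXB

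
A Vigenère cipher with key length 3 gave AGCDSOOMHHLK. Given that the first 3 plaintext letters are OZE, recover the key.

Subtract each crib letter from the matching ciphertext letter (mod 26):
A(0)−O(14)=-14≡12 → M
G(6)−Z(25)=-19≡7 → H
C(2)−E(4)=-2≡24 → Y

MHY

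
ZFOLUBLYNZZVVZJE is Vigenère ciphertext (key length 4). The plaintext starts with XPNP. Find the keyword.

Subtract each crib letter from the matching ciphertext letter (mod 26):
Z(25)−X(23)=2 → C
F(5)−P(15)=-10≡16 → Q
O(14)−N(13)=1 → B
L(11)−P(15)=-4≡22 → W

CQBW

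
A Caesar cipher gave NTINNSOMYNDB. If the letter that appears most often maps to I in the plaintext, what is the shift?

The most frequent ciphertext letter is N (appears 4 times).
N is position 13; I is position 8.
Shift = 5.

5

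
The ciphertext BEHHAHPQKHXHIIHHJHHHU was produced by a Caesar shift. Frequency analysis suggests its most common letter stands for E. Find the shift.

The most frequent ciphertext letter is H (appears 10 times).
H is position 7; E is position 4.
Shift = 3.

3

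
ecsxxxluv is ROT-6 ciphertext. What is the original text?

e(4): 4−6=-2≡24 → y
c(2): 2−6=-4≡22 → w
s(18): 18−6=12 → m
x(23): 23−6=17 → r
x(23): 23−6=17 → r
x(23): 23−6=17 → r
l(11): 11−6=5 → f
u(20): 20−6=14 → o
v(21): 21−6=15 → p

ywmrrrfop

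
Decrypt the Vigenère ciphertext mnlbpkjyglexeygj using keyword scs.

ultjnsrwotcfmwor

Repeat the key across the ciphertext: scsscsscsscsscss
m(12)−s(18): -6≡20 → u
n(13)−c(2): 11 → l
l(11)−s(18): -7≡19 → t
b(1)−s(18): -17≡9 → j
p(15)−c(2): 13 → n
k(10)−s(18): -8≡18 → s
j(9)−s(18): -9≡17 → r
y(24)−c(2): 22 → w
g(6)−s(18): -12≡14 → o
l(11)−s(18): -7≡19 → t
e(4)−c(2): 2 → c
x(23)−s(18): 5 → f
e(4)−s(18): -14≡12 → m
y(24)−c(2): 22 → w
g(6)−s(18): -12≡14 → o
j(9)−s(18): -9≡17 → r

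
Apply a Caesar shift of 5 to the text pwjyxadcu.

p(15): 15+5=20 → u
w(22): 22+5=27≡1 → b
j(9): 9+5=14 → o
y(24): 24+5=29≡3 → d
x(23): 23+5=28≡2 → c
a(0): 0+5=5 → f
d(3): 3+5=8 → i
c(2): 2+5=7 → h
u(20): 20+5=25 → z

ubodcfihz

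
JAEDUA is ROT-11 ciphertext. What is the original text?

J(9): 9−11=-2≡24 → Y
A(0): 0−11=-11≡15 → P
E(4): 4−11=-7≡19 → T
D(3): 3−11=-8≡18 → S
U(20): 20−11=9 → J
A(0): 0−11=-11≡15 → P

YPTSJP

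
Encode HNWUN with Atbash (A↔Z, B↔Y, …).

H(7) → S(18)
N(13) → M(12)
W(22) → D(3)
U(20) → F(5)
N(13) → M(12)

SMDFM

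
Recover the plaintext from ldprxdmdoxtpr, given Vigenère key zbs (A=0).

Repeat the key across the ciphertext: zbszbszbszbsz
l(11)−z(25): -14≡12 → m
d(3)−b(1): 2 → c
p(15)−s(18): -3≡23 → x
r(17)−z(25): -8≡18 → s
x(23)−b(1): 22 → w
d(3)−s(18): -15≡11 → l
m(12)−z(25): -13≡13 → n
d(3)−b(1): 2 → c
o(14)−s(18): -4≡22 → w
x(23)−z(25): -2≡24 → y
t(19)−b(1): 18 → s
p(15)−s(18): -3≡23 → x
r(17)−z(25): -8≡18 → s

mcxswlncwysxs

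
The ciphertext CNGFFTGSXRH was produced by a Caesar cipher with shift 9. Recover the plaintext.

TEXWWKXJOIY

C(2): 2−9=-7≡19 → T
N(13): 13−9=4 → E
G(6): 6−9=-3≡23 → X
F(5): 5−9=-4≡22 → W
F(5): 5−9=-4≡22 → W
T(19): 19−9=10 → K
G(6): 6−9=-3≡23 → X
S(18): 18−9=9 → J
X(23): 23−9=14 → O
R(17): 17−9=8 → I
H(7): 7−9=-2≡24 → Y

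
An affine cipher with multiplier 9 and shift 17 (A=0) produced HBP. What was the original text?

The inverse of 9 mod 26 is 3, since 9·3=27≡1. Apply D(y)=3·(y−17) mod 26:
H(7): 3·(7−17)=-30≡22 → W
B(1): 3·(1−17)=-48≡4 → E
P(15): 3·(15−17)=-6≡20 → U

WEU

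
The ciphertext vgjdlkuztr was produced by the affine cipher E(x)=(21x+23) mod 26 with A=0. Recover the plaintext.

qtiesnlkgw

The inverse of 21 mod 26 is 5, since 21·5=105≡1. Apply D(y)=5·(y−23) mod 26:
v(21): 5·(21−23)=-10≡16 → q
g(6): 5·(6−23)=-85≡19 → t
j(9): 5·(9−23)=-70≡8 → i
d(3): 5·(3−23)=-100≡4 → e
l(11): 5·(11−23)=-60≡18 → s
k(10): 5·(10−23)=-65≡13 → n
u(20): 5·(20−23)=-15≡11 → l
z(25): 5·(25−23)=10 → k
t(19): 5·(19−23)=-20≡6 → g
r(17): 5·(17−23)=-30≡22 → w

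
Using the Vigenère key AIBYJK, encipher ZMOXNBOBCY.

ZUPVWLOJDW

Repeat the key across the message: AIBYJKAIBY
Z(25)+A(0): 25 → Z
M(12)+I(8): 20 → U
O(14)+B(1): 15 → P
X(23)+Y(24): 47≡21 → V
N(13)+J(9): 22 → W
B(1)+K(10): 11 → L
O(14)+A(0): 14 → O
B(1)+I(8): 9 → J
C(2)+B(1): 3 → D
Y(24)+Y(24): 48≡22 → W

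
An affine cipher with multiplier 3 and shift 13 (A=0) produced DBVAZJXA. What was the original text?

The inverse of 3 mod 26 is 9, since 3·9=27≡1. Apply D(y)=9·(y−13) mod 26:
D(3): 9·(3−13)=-90≡14 → O
B(1): 9·(1−13)=-108≡22 → W
V(21): 9·(21−13)=72≡20 → U
A(0): 9·(0−13)=-117≡13 → N
Z(25): 9·(25−13)=108≡4 → E
J(9): 9·(9−13)=-36≡16 → Q
X(23): 9·(23−13)=90≡12 → M
A(0): 9·(0−13)=-117≡13 → N

OWUNEQMN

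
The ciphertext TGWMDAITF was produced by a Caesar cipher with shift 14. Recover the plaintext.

T(19): 19−14=5 → F
G(6): 6−14=-8≡18 → S
W(22): 22−14=8 → I
M(12): 12−14=-2≡24 → Y
D(3): 3−14=-11≡15 → P
A(0): 0−14=-14≡12 → M
I(8): 8−14=-6≡20 → U
T(19): 19−14=5 → F
F(5): 5−14=-9≡17 → R

FSIYPMUFR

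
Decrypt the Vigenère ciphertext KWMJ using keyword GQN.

EGZD

Repeat the key across the ciphertext: GQNG
K(10)−G(6): 4 → E
W(22)−Q(16): 6 → G
M(12)−N(13): -1≡25 → Z
J(9)−G(6): 3 → D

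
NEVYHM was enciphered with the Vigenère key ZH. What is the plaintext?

OXWRIF

Repeat the key across the ciphertext: ZHZHZH
N(13)−Z(25): -12≡14 → O
E(4)−H(7): -3≡23 → X
V(21)−Z(25): -4≡22 → W
Y(24)−H(7): 17 → R
H(7)−Z(25): -18≡8 → I
M(12)−H(7): 5 → F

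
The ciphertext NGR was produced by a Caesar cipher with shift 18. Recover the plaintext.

N(13): 13−18=-5≡21 → V
G(6): 6−18=-12≡14 → O
R(17): 17−18=-1≡25 → Z

VOZ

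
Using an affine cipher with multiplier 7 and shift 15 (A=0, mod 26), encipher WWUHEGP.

W(22): 7·22+15=169≡13 → N
W(22): 7·22+15=169≡13 → N
U(20): 7·20+15=155≡25 → Z
H(7): 7·7+15=64≡12 → M
E(4): 7·4+15=43≡17 → R
G(6): 7·6+15=57≡5 → F
P(15): 7·15+15=120≡16 → Q

NNZMRFQ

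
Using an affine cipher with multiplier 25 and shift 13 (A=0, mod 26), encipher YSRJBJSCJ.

PVWEMEVLE

Y(24): 25·24+13=613≡15 → P
S(18): 25·18+13=463≡21 → V
R(17): 25·17+13=438≡22 → W
J(9): 25·9+13=238≡4 → E
B(1): 25·1+13=38≡12 → M
J(9): 25·9+13=238≡4 → E
S(18): 25·18+13=463≡21 → V
C(2): 25·2+13=63≡11 → L
J(9): 25·9+13=238≡4 → E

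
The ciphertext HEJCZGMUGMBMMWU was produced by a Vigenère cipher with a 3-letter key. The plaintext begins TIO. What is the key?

OWV

Subtract each crib letter from the matching ciphertext letter (mod 26):
H(7)−T(19)=-12≡14 → O
E(4)−I(8)=-4≡22 → W
J(9)−O(14)=-5≡21 → V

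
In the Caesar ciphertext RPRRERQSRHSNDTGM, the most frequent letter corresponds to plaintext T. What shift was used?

24

The most frequent ciphertext letter is R (appears 5 times).
R is position 17; T is position 19.
Shift = -2≡24.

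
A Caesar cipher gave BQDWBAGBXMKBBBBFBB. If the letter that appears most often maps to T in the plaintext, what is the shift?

The most frequent ciphertext letter is B (appears 9 times).
B is position 1; T is position 19.
Shift = -18≡8.

8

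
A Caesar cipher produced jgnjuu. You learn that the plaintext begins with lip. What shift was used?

24

From the crib: j(9)−l(11)=-2≡24, so the shift is 24.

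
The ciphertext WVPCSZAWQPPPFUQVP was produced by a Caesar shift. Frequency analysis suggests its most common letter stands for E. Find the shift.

11

The most frequent ciphertext letter is P (appears 5 times).
P is position 15; E is position 4.
Shift = 11.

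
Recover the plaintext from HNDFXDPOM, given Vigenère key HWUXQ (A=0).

Repeat the key across the ciphertext: HWUXQHWUX
H(7)−H(7): 0 → A
N(13)−W(22): -9≡17 → R
D(3)−U(20): -17≡9 → J
F(5)−X(23): -18≡8 → I
X(23)−Q(16): 7 → H
D(3)−H(7): -4≡22 → W
P(15)−W(22): -7≡19 → T
O(14)−U(20): -6≡20 → U
M(12)−X(23): -11≡15 → P

ARJIHWTUP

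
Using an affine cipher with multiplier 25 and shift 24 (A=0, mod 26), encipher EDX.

UVB

E(4): 25·4+24=124≡20 → U
D(3): 25·3+24=99≡21 → V
X(23): 25·23+24=599≡1 → B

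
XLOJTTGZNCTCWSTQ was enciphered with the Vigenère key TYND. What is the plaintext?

Repeat the key across the ciphertext: TYNDTYNDTYNDTYND
X(23)−T(19): 4 → E
L(11)−Y(24): -13≡13 → N
O(14)−N(13): 1 → B
J(9)−D(3): 6 → G
T(19)−T(19): 0 → A
T(19)−Y(24): -5≡21 → V
G(6)−N(13): -7≡19 → T
Z(25)−D(3): 22 → W
N(13)−T(19): -6≡20 → U
C(2)−Y(24): -22≡4 → E
T(19)−N(13): 6 → G
C(2)−D(3): -1≡25 → Z
W(22)−T(19): 3 → D
S(18)−Y(24): -6≡20 → U
T(19)−N(13): 6 → G
Q(16)−D(3): 13 → N

ENBGAVTWUEGZDUGN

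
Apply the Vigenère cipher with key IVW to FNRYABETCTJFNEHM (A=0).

NINGVXMOYBEBVZDU

Repeat the key across the message: IVWIVWIVWIVWIVWI
F(5)+I(8): 13 → N
N(13)+V(21): 34≡8 → I
R(17)+W(22): 39≡13 → N
Y(24)+I(8): 32≡6 → G
A(0)+V(21): 21 → V
B(1)+W(22): 23 → X
E(4)+I(8): 12 → M
T(19)+V(21): 40≡14 → O
C(2)+W(22): 24 → Y
T(19)+I(8): 27≡1 → B
J(9)+V(21): 30≡4 → E
F(5)+W(22): 27≡1 → B
N(13)+I(8): 21 → V
E(4)+V(21): 25 → Z
H(7)+W(22): 29≡3 → D
M(12)+I(8): 20 → U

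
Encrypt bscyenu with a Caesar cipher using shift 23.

ypzvbkr

b(1): 1+23=24 → y
s(18): 18+23=41≡15 → p
c(2): 2+23=25 → z
y(24): 24+23=47≡21 → v
e(4): 4+23=27≡1 → b
n(13): 13+23=36≡10 → k
u(20): 20+23=43≡17 → r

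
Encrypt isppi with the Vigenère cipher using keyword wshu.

Repeat the key across the message: wshuw
i(8)+w(22): 30≡4 → e
s(18)+s(18): 36≡10 → k
p(15)+h(7): 22 → w
p(15)+u(20): 35≡9 → j
i(8)+w(22): 30≡4 → e

ekwje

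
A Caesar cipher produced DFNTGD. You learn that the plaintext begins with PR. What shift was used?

From the crib: D(3)−P(15)=-12≡14, so the shift is 14.

14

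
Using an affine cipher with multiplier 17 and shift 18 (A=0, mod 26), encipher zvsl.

blmx

z(25): 17·25+18=443≡1 → b
v(21): 17·21+18=375≡11 → l
s(18): 17·18+18=324≡12 → m
l(11): 17·11+18=205≡23 → x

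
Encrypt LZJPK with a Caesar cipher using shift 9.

L(11): 11+9=20 → U
Z(25): 25+9=34≡8 → I
J(9): 9+9=18 → S
P(15): 15+9=24 → Y
K(10): 10+9=19 → T

UISYT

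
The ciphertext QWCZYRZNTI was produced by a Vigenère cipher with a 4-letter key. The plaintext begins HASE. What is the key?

JWKV

Subtract each crib letter from the matching ciphertext letter (mod 26):
Q(16)−H(7)=9 → J
W(22)−A(0)=22 → W
C(2)−S(18)=-16≡10 → K
Z(25)−E(4)=21 → V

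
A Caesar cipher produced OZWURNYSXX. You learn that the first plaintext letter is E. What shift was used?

From the crib: O(14)−E(4)=10, so the shift is 10.

10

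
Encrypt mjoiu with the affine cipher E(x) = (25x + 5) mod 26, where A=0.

m(12): 25·12+5=305≡19 → t
j(9): 25·9+5=230≡22 → w
o(14): 25·14+5=355≡17 → r
i(8): 25·8+5=205≡23 → x
u(20): 25·20+5=505≡11 → l

twrxl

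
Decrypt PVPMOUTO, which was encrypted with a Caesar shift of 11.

EKEBDJID

P(15): 15−11=4 → E
V(21): 21−11=10 → K
P(15): 15−11=4 → E
M(12): 12−11=1 → B
O(14): 14−11=3 → D
U(20): 20−11=9 → J
T(19): 19−11=8 → I
O(14): 14−11=3 → D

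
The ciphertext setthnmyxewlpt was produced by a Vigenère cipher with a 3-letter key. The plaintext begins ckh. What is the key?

Subtract each crib letter from the matching ciphertext letter (mod 26):
s(18)−c(2)=16 → q
e(4)−k(10)=-6≡20 → u
t(19)−h(7)=12 → m

qum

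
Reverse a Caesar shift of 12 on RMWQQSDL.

R(17): 17−12=5 → F
M(12): 12−12=0 → A
W(22): 22−12=10 → K
Q(16): 16−12=4 → E
Q(16): 16−12=4 → E
S(18): 18−12=6 → G
D(3): 3−12=-9≡17 → R
L(11): 11−12=-1≡25 → Z

FAKEEGRZ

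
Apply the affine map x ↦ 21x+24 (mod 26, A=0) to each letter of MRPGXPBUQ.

M(12): 21·12+24=276≡16 → Q
R(17): 21·17+24=381≡17 → R
P(15): 21·15+24=339≡1 → B
G(6): 21·6+24=150≡20 → U
X(23): 21·23+24=507≡13 → N
P(15): 21·15+24=339≡1 → B
B(1): 21·1+24=45≡19 → T
U(20): 21·20+24=444≡2 → C
Q(16): 21·16+24=360≡22 → W

QRBUNBTCW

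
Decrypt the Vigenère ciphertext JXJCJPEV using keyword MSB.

XFIQROSD

Repeat the key across the ciphertext: MSBMSBMS
J(9)−M(12): -3≡23 → X
X(23)−S(18): 5 → F
J(9)−B(1): 8 → I
C(2)−M(12): -10≡16 → Q
J(9)−S(18): -9≡17 → R
P(15)−B(1): 14 → O
E(4)−M(12): -8≡18 → S
V(21)−S(18): 3 → D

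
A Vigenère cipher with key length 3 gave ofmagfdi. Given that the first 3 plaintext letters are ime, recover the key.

Subtract each crib letter from the matching ciphertext letter (mod 26):
o(14)−i(8)=6 → g
f(5)−m(12)=-7≡19 → t
m(12)−e(4)=8 → i

gti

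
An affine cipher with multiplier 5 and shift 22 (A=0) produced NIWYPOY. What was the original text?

The inverse of 5 mod 26 is 21, since 5·21=105≡1. Apply D(y)=21·(y−22) mod 26:
N(13): 21·(13−22)=-189≡19 → T
I(8): 21·(8−22)=-294≡18 → S
W(22): 21·(22−22)=0 → A
Y(24): 21·(24−22)=42≡16 → Q
P(15): 21·(15−22)=-147≡9 → J
O(14): 21·(14−22)=-168≡14 → O
Y(24): 21·(24−22)=42≡16 → Q

TSAQJOQ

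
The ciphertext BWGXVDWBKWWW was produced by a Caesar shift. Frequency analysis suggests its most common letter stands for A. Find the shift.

The most frequent ciphertext letter is W (appears 5 times).
W is position 22; A is position 0.
Shift = 22.

22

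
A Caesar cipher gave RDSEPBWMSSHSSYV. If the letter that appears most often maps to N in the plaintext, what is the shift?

5

The most frequent ciphertext letter is S (appears 5 times).
S is position 18; N is position 13.
Shift = 5.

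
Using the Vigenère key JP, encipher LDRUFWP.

USAJOLY

Repeat the key across the message: JPJPJPJ
L(11)+J(9): 20 → U
D(3)+P(15): 18 → S
R(17)+J(9): 26≡0 → A
U(20)+P(15): 35≡9 → J
F(5)+J(9): 14 → O
W(22)+P(15): 37≡11 → L
P(15)+J(9): 24 → Y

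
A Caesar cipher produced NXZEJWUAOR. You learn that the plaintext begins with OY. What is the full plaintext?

OYAFKXVBPS

From the crib: N(13)−O(14)=-1≡25, so the shift is 25.
Subtract 25 from each ciphertext letter:
N(13): 13−25=-12≡14 → O
X(23): 23−25=-2≡24 → Y
Z(25): 25−25=0 → A
E(4): 4−25=-21≡5 → F
J(9): 9−25=-16≡10 → K
W(22): 22−25=-3≡23 → X
U(20): 20−25=-5≡21 → V
A(0): 0−25=-25≡1 → B
O(14): 14−25=-11≡15 → P
R(17): 17−25=-8≡18 → S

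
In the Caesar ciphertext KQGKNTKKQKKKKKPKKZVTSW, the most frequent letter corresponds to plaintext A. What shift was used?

10

The most frequent ciphertext letter is K (appears 11 times).
K is position 10; A is position 0.
Shift = 10.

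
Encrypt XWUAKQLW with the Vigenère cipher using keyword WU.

TQQUGKHQ

Repeat the key across the message: WUWUWUWU
X(23)+W(22): 45≡19 → T
W(22)+U(20): 42≡16 → Q
U(20)+W(22): 42≡16 → Q
A(0)+U(20): 20 → U
K(10)+W(22): 32≡6 → G
Q(16)+U(20): 36≡10 → K
L(11)+W(22): 33≡7 → H
W(22)+U(20): 42≡16 → Q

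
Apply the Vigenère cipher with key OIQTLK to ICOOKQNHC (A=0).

WKEHVABPS

Repeat the key across the message: OIQTLKOIQ
I(8)+O(14): 22 → W
C(2)+I(8): 10 → K
O(14)+Q(16): 30≡4 → E
O(14)+T(19): 33≡7 → H
K(10)+L(11): 21 → V
Q(16)+K(10): 26≡0 → A
N(13)+O(14): 27≡1 → B
H(7)+I(8): 15 → P
C(2)+Q(16): 18 → S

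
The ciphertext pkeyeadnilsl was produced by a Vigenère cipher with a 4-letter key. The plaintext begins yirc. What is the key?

rcnw

Subtract each crib letter from the matching ciphertext letter (mod 26):
p(15)−y(24)=-9≡17 → r
k(10)−i(8)=2 → c
e(4)−r(17)=-13≡13 → n
y(24)−c(2)=22 → w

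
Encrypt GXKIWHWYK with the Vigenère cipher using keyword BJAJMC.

HGKRIJXHK

Repeat the key across the message: BJAJMCBJA
G(6)+B(1): 7 → H
X(23)+J(9): 32≡6 → G
K(10)+A(0): 10 → K
I(8)+J(9): 17 → R
W(22)+M(12): 34≡8 → I
H(7)+C(2): 9 → J
W(22)+B(1): 23 → X
Y(24)+J(9): 33≡7 → H
K(10)+A(0): 10 → K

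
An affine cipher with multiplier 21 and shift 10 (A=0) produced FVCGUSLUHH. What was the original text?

The inverse of 21 mod 26 is 5, since 21·5=105≡1. Apply D(y)=5·(y−10) mod 26:
F(5): 5·(5−10)=-25≡1 → B
V(21): 5·(21−10)=55≡3 → D
C(2): 5·(2−10)=-40≡12 → M
G(6): 5·(6−10)=-20≡6 → G
U(20): 5·(20−10)=50≡24 → Y
S(18): 5·(18−10)=40≡14 → O
L(11): 5·(11−10)=5 → F
U(20): 5·(20−10)=50≡24 → Y
H(7): 5·(7−10)=-15≡11 → L
H(7): 5·(7−10)=-15≡11 → L

BDMGYOFYLL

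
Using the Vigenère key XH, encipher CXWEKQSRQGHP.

Repeat the key across the message: XHXHXHXHXHXH
C(2)+X(23): 25 → Z
X(23)+H(7): 30≡4 → E
W(22)+X(23): 45≡19 → T
E(4)+H(7): 11 → L
K(10)+X(23): 33≡7 → H
Q(16)+H(7): 23 → X
S(18)+X(23): 41≡15 → P
R(17)+H(7): 24 → Y
Q(16)+X(23): 39≡13 → N
G(6)+H(7): 13 → N
H(7)+X(23): 30≡4 → E
P(15)+H(7): 22 → W

ZETLHXPYNNEW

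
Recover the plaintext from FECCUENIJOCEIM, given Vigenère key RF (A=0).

OZLXDZWDSJLZRH

Repeat the key across the ciphertext: RFRFRFRFRFRFRF
F(5)−R(17): -12≡14 → O
E(4)−F(5): -1≡25 → Z
C(2)−R(17): -15≡11 → L
C(2)−F(5): -3≡23 → X
U(20)−R(17): 3 → D
E(4)−F(5): -1≡25 → Z
N(13)−R(17): -4≡22 → W
I(8)−F(5): 3 → D
J(9)−R(17): -8≡18 → S
O(14)−F(5): 9 → J
C(2)−R(17): -15≡11 → L
E(4)−F(5): -1≡25 → Z
I(8)−R(17): -9≡17 → R
M(12)−F(5): 7 → H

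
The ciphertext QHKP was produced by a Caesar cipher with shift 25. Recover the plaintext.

RILQ

Q(16): 16−25=-9≡17 → R
H(7): 7−25=-18≡8 → I
K(10): 10−25=-15≡11 → L
P(15): 15−25=-10≡16 → Q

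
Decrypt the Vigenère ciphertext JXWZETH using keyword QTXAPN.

TEZZPGR

Repeat the key across the ciphertext: QTXAPNQ
J(9)−Q(16): -7≡19 → T
X(23)−T(19): 4 → E
W(22)−X(23): -1≡25 → Z
Z(25)−A(0): 25 → Z
E(4)−P(15): -11≡15 → P
T(19)−N(13): 6 → G
H(7)−Q(16): -9≡17 → R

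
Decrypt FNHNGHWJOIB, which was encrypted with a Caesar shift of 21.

F(5): 5−21=-16≡10 → K
N(13): 13−21=-8≡18 → S
H(7): 7−21=-14≡12 → M
N(13): 13−21=-8≡18 → S
G(6): 6−21=-15≡11 → L
H(7): 7−21=-14≡12 → M
W(22): 22−21=1 → B
J(9): 9−21=-12≡14 → O
O(14): 14−21=-7≡19 → T
I(8): 8−21=-13≡13 → N
B(1): 1−21=-20≡6 → G

KSMSLMBOTNG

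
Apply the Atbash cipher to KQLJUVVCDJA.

PJOQFEEXWQZ

K(10) → P(15)
Q(16) → J(9)
L(11) → O(14)
J(9) → Q(16)
U(20) → F(5)
V(21) → E(4)
V(21) → E(4)
C(2) → X(23)
D(3) → W(22)
J(9) → Q(16)
A(0) → Z(25)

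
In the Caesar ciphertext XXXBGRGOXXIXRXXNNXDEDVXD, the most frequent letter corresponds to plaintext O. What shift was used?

The most frequent ciphertext letter is X (appears 10 times).
X is position 23; O is position 14.
Shift = 9.

9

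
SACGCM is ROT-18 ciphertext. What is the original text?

S(18): 18−18=0 → A
A(0): 0−18=-18≡8 → I
C(2): 2−18=-16≡10 → K
G(6): 6−18=-12≡14 → O
C(2): 2−18=-16≡10 → K
M(12): 12−18=-6≡20 → U

AIKOKU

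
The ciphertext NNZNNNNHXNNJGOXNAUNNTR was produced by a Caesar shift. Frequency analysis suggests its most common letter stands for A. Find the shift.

The most frequent ciphertext letter is N (appears 11 times).
N is position 13; A is position 0.
Shift = 13.

13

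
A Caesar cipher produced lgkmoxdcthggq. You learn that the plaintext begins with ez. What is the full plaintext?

ezdfhqwvmazzj

From the crib: l(11)−e(4)=7, so the shift is 7.
Subtract 7 from each ciphertext letter:
l(11): 11−7=4 → e
g(6): 6−7=-1≡25 → z
k(10): 10−7=3 → d
m(12): 12−7=5 → f
o(14): 14−7=7 → h
x(23): 23−7=16 → q
d(3): 3−7=-4≡22 → w
c(2): 2−7=-5≡21 → v
t(19): 19−7=12 → m
h(7): 7−7=0 → a
g(6): 6−7=-1≡25 → z
g(6): 6−7=-1≡25 → z
q(16): 16−7=9 → j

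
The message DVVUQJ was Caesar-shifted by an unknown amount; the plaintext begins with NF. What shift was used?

16

From the crib: D(3)−N(13)=-10≡16, so the shift is 16.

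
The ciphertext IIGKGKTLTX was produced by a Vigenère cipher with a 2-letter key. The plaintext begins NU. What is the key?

VO

Subtract each crib letter from the matching ciphertext letter (mod 26):
I(8)−N(13)=-5≡21 → V
I(8)−U(20)=-12≡14 → O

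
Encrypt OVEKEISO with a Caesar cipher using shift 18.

GNWCWAKG

O(14): 14+18=32≡6 → G
V(21): 21+18=39≡13 → N
E(4): 4+18=22 → W
K(10): 10+18=28≡2 → C
E(4): 4+18=22 → W
I(8): 8+18=26≡0 → A
S(18): 18+18=36≡10 → K
O(14): 14+18=32≡6 → G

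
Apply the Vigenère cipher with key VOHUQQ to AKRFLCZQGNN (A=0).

VYYZBSUENHD

Repeat the key across the message: VOHUQQVOHUQ
A(0)+V(21): 21 → V
K(10)+O(14): 24 → Y
R(17)+H(7): 24 → Y
F(5)+U(20): 25 → Z
L(11)+Q(16): 27≡1 → B
C(2)+Q(16): 18 → S
Z(25)+V(21): 46≡20 → U
Q(16)+O(14): 30≡4 → E
G(6)+H(7): 13 → N
N(13)+U(20): 33≡7 → H
N(13)+Q(16): 29≡3 → D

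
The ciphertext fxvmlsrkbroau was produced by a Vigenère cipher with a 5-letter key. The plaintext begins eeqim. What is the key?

btfez

Subtract each crib letter from the matching ciphertext letter (mod 26):
f(5)−e(4)=1 → b
x(23)−e(4)=19 → t
v(21)−q(16)=5 → f
m(12)−i(8)=4 → e
l(11)−m(12)=-1≡25 → z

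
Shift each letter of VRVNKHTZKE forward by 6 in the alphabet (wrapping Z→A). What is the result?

V(21): 21+6=27≡1 → B
R(17): 17+6=23 → X
V(21): 21+6=27≡1 → B
N(13): 13+6=19 → T
K(10): 10+6=16 → Q
H(7): 7+6=13 → N
T(19): 19+6=25 → Z
Z(25): 25+6=31≡5 → F
K(10): 10+6=16 → Q
E(4): 4+6=10 → K

BXBTQNZFQK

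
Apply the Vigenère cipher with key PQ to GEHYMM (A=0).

Repeat the key across the message: PQPQPQ
G(6)+P(15): 21 → V
E(4)+Q(16): 20 → U
H(7)+P(15): 22 → W
Y(24)+Q(16): 40≡14 → O
M(12)+P(15): 27≡1 → B
M(12)+Q(16): 28≡2 → C

VUWOBC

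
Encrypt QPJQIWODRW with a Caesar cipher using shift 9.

ZYSZRFXMAF

Q(16): 16+9=25 → Z
P(15): 15+9=24 → Y
J(9): 9+9=18 → S
Q(16): 16+9=25 → Z
I(8): 8+9=17 → R
W(22): 22+9=31≡5 → F
O(14): 14+9=23 → X
D(3): 3+9=12 → M
R(17): 17+9=26≡0 → A
W(22): 22+9=31≡5 → F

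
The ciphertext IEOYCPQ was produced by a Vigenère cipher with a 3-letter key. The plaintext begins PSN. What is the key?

Subtract each crib letter from the matching ciphertext letter (mod 26):
I(8)−P(15)=-7≡19 → T
E(4)−S(18)=-14≡12 → M
O(14)−N(13)=1 → B

TMB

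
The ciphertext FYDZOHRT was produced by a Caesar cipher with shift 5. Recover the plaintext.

F(5): 5−5=0 → A
Y(24): 24−5=19 → T
D(3): 3−5=-2≡24 → Y
Z(25): 25−5=20 → U
O(14): 14−5=9 → J
H(7): 7−5=2 → C
R(17): 17−5=12 → M
T(19): 19−5=14 → O

ATYUJCMO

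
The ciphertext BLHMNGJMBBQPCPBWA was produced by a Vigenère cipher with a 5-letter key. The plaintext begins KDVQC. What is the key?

Subtract each crib letter from the matching ciphertext letter (mod 26):
B(1)−K(10)=-9≡17 → R
L(11)−D(3)=8 → I
H(7)−V(21)=-14≡12 → M
M(12)−Q(16)=-4≡22 → W
N(13)−C(2)=11 → L

RIMWL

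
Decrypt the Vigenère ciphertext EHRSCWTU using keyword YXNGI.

GKEMUYWH

Repeat the key across the ciphertext: YXNGIYXN
E(4)−Y(24): -20≡6 → G
H(7)−X(23): -16≡10 → K
R(17)−N(13): 4 → E
S(18)−G(6): 12 → M
C(2)−I(8): -6≡20 → U
W(22)−Y(24): -2≡24 → Y
T(19)−X(23): -4≡22 → W
U(20)−N(13): 7 → H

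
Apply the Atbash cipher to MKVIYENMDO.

NPERBVMNWL

M(12) → N(13)
K(10) → P(15)
V(21) → E(4)
I(8) → R(17)
Y(24) → B(1)
E(4) → V(21)
N(13) → M(12)
M(12) → N(13)
D(3) → W(22)
O(14) → L(11)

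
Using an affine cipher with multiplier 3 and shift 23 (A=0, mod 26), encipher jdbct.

j(9): 3·9+23=50≡24 → y
d(3): 3·3+23=32≡6 → g
b(1): 3·1+23=26≡0 → a
c(2): 3·2+23=29≡3 → d
t(19): 3·19+23=80≡2 → c

ygadc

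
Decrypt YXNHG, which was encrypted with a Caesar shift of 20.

EDTNM

Y(24): 24−20=4 → E
X(23): 23−20=3 → D
N(13): 13−20=-7≡19 → T
H(7): 7−20=-13≡13 → N
G(6): 6−20=-14≡12 → M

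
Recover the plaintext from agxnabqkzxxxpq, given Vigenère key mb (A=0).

oflmoaejnwlwdp

Repeat the key across the ciphertext: mbmbmbmbmbmbmb
a(0)−m(12): -12≡14 → o
g(6)−b(1): 5 → f
x(23)−m(12): 11 → l
n(13)−b(1): 12 → m
a(0)−m(12): -12≡14 → o
b(1)−b(1): 0 → a
q(16)−m(12): 4 → e
k(10)−b(1): 9 → j
z(25)−m(12): 13 → n
x(23)−b(1): 22 → w
x(23)−m(12): 11 → l
x(23)−b(1): 22 → w
p(15)−m(12): 3 → d
q(16)−b(1): 15 → p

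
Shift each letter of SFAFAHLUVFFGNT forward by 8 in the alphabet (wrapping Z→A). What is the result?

S(18): 18+8=26≡0 → A
F(5): 5+8=13 → N
A(0): 0+8=8 → I
F(5): 5+8=13 → N
A(0): 0+8=8 → I
H(7): 7+8=15 → P
L(11): 11+8=19 → T
U(20): 20+8=28≡2 → C
V(21): 21+8=29≡3 → D
F(5): 5+8=13 → N
F(5): 5+8=13 → N
G(6): 6+8=14 → O
N(13): 13+8=21 → V
T(19): 19+8=27≡1 → B

ANINIPTCDNNOVB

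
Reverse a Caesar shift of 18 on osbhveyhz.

wajpdmgph

o(14): 14−18=-4≡22 → w
s(18): 18−18=0 → a
b(1): 1−18=-17≡9 → j
h(7): 7−18=-11≡15 → p
v(21): 21−18=3 → d
e(4): 4−18=-14≡12 → m
y(24): 24−18=6 → g
h(7): 7−18=-11≡15 → p
z(25): 25−18=7 → h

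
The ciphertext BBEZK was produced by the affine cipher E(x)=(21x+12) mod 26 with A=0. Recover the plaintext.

XXMNQ

The inverse of 21 mod 26 is 5, since 21·5=105≡1. Apply D(y)=5·(y−12) mod 26:
B(1): 5·(1−12)=-55≡23 → X
B(1): 5·(1−12)=-55≡23 → X
E(4): 5·(4−12)=-40≡12 → M
Z(25): 5·(25−12)=65≡13 → N
K(10): 5·(10−12)=-10≡16 → Q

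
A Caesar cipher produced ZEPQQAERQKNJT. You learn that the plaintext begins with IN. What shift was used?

From the crib: Z(25)−I(8)=17, so the shift is 17.

17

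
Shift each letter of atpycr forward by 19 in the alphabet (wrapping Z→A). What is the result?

a(0): 0+19=19 → t
t(19): 19+19=38≡12 → m
p(15): 15+19=34≡8 → i
y(24): 24+19=43≡17 → r
c(2): 2+19=21 → v
r(17): 17+19=36≡10 → k

tmirvk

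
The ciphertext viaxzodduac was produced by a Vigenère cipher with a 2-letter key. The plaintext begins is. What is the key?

nq

Subtract each crib letter from the matching ciphertext letter (mod 26):
v(21)−i(8)=13 → n
i(8)−s(18)=-10≡16 → q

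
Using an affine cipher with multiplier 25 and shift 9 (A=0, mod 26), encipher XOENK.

X(23): 25·23+9=584≡12 → M
O(14): 25·14+9=359≡21 → V
E(4): 25·4+9=109≡5 → F
N(13): 25·13+9=334≡22 → W
K(10): 25·10+9=259≡25 → Z

MVFWZ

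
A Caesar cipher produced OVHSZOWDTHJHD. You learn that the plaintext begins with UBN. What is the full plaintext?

From the crib: O(14)−U(20)=-6≡20, so the shift is 20.
Subtract 20 from each ciphertext letter:
O(14): 14−20=-6≡20 → U
V(21): 21−20=1 → B
H(7): 7−20=-13≡13 → N
S(18): 18−20=-2≡24 → Y
Z(25): 25−20=5 → F
O(14): 14−20=-6≡20 → U
W(22): 22−20=2 → C
D(3): 3−20=-17≡9 → J
T(19): 19−20=-1≡25 → Z
H(7): 7−20=-13≡13 → N
J(9): 9−20=-11≡15 → P
H(7): 7−20=-13≡13 → N
D(3): 3−20=-17≡9 → J

UBNYFUCJZNPNJ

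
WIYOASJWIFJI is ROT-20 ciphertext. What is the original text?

COEUGYPCOLPO

W(22): 22−20=2 → C
I(8): 8−20=-12≡14 → O
Y(24): 24−20=4 → E
O(14): 14−20=-6≡20 → U
A(0): 0−20=-20≡6 → G
S(18): 18−20=-2≡24 → Y
J(9): 9−20=-11≡15 → P
W(22): 22−20=2 → C
I(8): 8−20=-12≡14 → O
F(5): 5−20=-15≡11 → L
J(9): 9−20=-11≡15 → P
I(8): 8−20=-12≡14 → O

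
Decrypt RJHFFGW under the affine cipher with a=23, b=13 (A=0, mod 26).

The inverse of 23 mod 26 is 17, since 23·17=391≡1. Apply D(y)=17·(y−13) mod 26:
R(17): 17·(17−13)=68≡16 → Q
J(9): 17·(9−13)=-68≡10 → K
H(7): 17·(7−13)=-102≡2 → C
F(5): 17·(5−13)=-136≡20 → U
F(5): 17·(5−13)=-136≡20 → U
G(6): 17·(6−13)=-119≡11 → L
W(22): 17·(22−13)=153≡23 → X

QKCUULX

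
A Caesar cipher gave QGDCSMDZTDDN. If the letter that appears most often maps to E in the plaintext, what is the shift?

25

The most frequent ciphertext letter is D (appears 4 times).
D is position 3; E is position 4.
Shift = -1≡25.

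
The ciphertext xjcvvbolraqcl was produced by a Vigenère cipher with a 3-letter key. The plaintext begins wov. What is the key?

Subtract each crib letter from the matching ciphertext letter (mod 26):
x(23)−w(22)=1 → b
j(9)−o(14)=-5≡21 → v
c(2)−v(21)=-19≡7 → h

bvh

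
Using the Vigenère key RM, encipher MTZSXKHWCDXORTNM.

DFQEOWYITPOAIFEY

Repeat the key across the message: RMRMRMRMRMRMRMRM
M(12)+R(17): 29≡3 → D
T(19)+M(12): 31≡5 → F
Z(25)+R(17): 42≡16 → Q
S(18)+M(12): 30≡4 → E
X(23)+R(17): 40≡14 → O
K(10)+M(12): 22 → W
H(7)+R(17): 24 → Y
W(22)+M(12): 34≡8 → I
C(2)+R(17): 19 → T
D(3)+M(12): 15 → P
X(23)+R(17): 40≡14 → O
O(14)+M(12): 26≡0 → A
R(17)+R(17): 34≡8 → I
T(19)+M(12): 31≡5 → F
N(13)+R(17): 30≡4 → E
M(12)+M(12): 24 → Y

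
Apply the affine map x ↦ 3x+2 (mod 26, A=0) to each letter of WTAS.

W(22): 3·22+2=68≡16 → Q
T(19): 3·19+2=59≡7 → H
A(0): 3·0+2=2 → C
S(18): 3·18+2=56≡4 → E

QHCE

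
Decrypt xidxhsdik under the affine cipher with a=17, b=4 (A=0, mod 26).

vodvrkdoi

The inverse of 17 mod 26 is 23, since 17·23=391≡1. Apply D(y)=23·(y−4) mod 26:
x(23): 23·(23−4)=437≡21 → v
i(8): 23·(8−4)=92≡14 → o
d(3): 23·(3−4)=-23≡3 → d
x(23): 23·(23−4)=437≡21 → v
h(7): 23·(7−4)=69≡17 → r
s(18): 23·(18−4)=322≡10 → k
d(3): 23·(3−4)=-23≡3 → d
i(8): 23·(8−4)=92≡14 → o
k(10): 23·(10−4)=138≡8 → i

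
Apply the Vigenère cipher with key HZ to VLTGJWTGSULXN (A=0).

Repeat the key across the message: HZHZHZHZHZHZH
V(21)+H(7): 28≡2 → C
L(11)+Z(25): 36≡10 → K
T(19)+H(7): 26≡0 → A
G(6)+Z(25): 31≡5 → F
J(9)+H(7): 16 → Q
W(22)+Z(25): 47≡21 → V
T(19)+H(7): 26≡0 → A
G(6)+Z(25): 31≡5 → F
S(18)+H(7): 25 → Z
U(20)+Z(25): 45≡19 → T
L(11)+H(7): 18 → S
X(23)+Z(25): 48≡22 → W
N(13)+H(7): 20 → U

CKAFQVAFZTSWU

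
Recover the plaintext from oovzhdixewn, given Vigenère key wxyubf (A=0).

srxfgymagcm

Repeat the key across the ciphertext: wxyubfwxyub
o(14)−w(22): -8≡18 → s
o(14)−x(23): -9≡17 → r
v(21)−y(24): -3≡23 → x
z(25)−u(20): 5 → f
h(7)−b(1): 6 → g
d(3)−f(5): -2≡24 → y
i(8)−w(22): -14≡12 → m
x(23)−x(23): 0 → a
e(4)−y(24): -20≡6 → g
w(22)−u(20): 2 → c
n(13)−b(1): 12 → m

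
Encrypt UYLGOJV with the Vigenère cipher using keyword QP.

Repeat the key across the message: QPQPQPQ
U(20)+Q(16): 36≡10 → K
Y(24)+P(15): 39≡13 → N
L(11)+Q(16): 27≡1 → B
G(6)+P(15): 21 → V
O(14)+Q(16): 30≡4 → E
J(9)+P(15): 24 → Y
V(21)+Q(16): 37≡11 → L

KNBVEYL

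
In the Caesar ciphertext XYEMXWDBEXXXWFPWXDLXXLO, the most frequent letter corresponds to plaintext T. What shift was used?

4

The most frequent ciphertext letter is X (appears 8 times).
X is position 23; T is position 19.
Shift = 4.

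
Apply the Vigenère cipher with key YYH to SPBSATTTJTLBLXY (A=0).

QNIQYARRQRJIJVF

Repeat the key across the message: YYHYYHYYHYYHYYH
S(18)+Y(24): 42≡16 → Q
P(15)+Y(24): 39≡13 → N
B(1)+H(7): 8 → I
S(18)+Y(24): 42≡16 → Q
A(0)+Y(24): 24 → Y
T(19)+H(7): 26≡0 → A
T(19)+Y(24): 43≡17 → R
T(19)+Y(24): 43≡17 → R
J(9)+H(7): 16 → Q
T(19)+Y(24): 43≡17 → R
L(11)+Y(24): 35≡9 → J
B(1)+H(7): 8 → I
L(11)+Y(24): 35≡9 → J
X(23)+Y(24): 47≡21 → V
Y(24)+H(7): 31≡5 → F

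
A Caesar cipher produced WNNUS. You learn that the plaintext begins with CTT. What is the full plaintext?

From the crib: W(22)−C(2)=20, so the shift is 20.
Subtract 20 from each ciphertext letter:
W(22): 22−20=2 → C
N(13): 13−20=-7≡19 → T
N(13): 13−20=-7≡19 → T
U(20): 20−20=0 → A
S(18): 18−20=-2≡24 → Y

CTTAY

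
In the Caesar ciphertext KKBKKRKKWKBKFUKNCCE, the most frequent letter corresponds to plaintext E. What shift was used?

The most frequent ciphertext letter is K (appears 9 times).
K is position 10; E is position 4.
Shift = 6.

6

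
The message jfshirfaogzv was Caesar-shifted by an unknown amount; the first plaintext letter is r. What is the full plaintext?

rnapqzniwohd

From the crib: j(9)−r(17)=-8≡18, so the shift is 18.
Subtract 18 from each ciphertext letter:
j(9): 9−18=-9≡17 → r
f(5): 5−18=-13≡13 → n
s(18): 18−18=0 → a
h(7): 7−18=-11≡15 → p
i(8): 8−18=-10≡16 → q
r(17): 17−18=-1≡25 → z
f(5): 5−18=-13≡13 → n
a(0): 0−18=-18≡8 → i
o(14): 14−18=-4≡22 → w
g(6): 6−18=-12≡14 → o
z(25): 25−18=7 → h
v(21): 21−18=3 → d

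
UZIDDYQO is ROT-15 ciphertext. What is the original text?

U(20): 20−15=5 → F
Z(25): 25−15=10 → K
I(8): 8−15=-7≡19 → T
D(3): 3−15=-12≡14 → O
D(3): 3−15=-12≡14 → O
Y(24): 24−15=9 → J
Q(16): 16−15=1 → B
O(14): 14−15=-1≡25 → Z

FKTOOJBZ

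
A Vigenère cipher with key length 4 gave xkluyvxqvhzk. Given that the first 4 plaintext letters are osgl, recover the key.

jsfj

Subtract each crib letter from the matching ciphertext letter (mod 26):
x(23)−o(14)=9 → j
k(10)−s(18)=-8≡18 → s
l(11)−g(6)=5 → f
u(20)−l(11)=9 → j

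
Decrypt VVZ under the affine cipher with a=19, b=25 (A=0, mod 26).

IIA

The inverse of 19 mod 26 is 11, since 19·11=209≡1. Apply D(y)=11·(y−25) mod 26:
V(21): 11·(21−25)=-44≡8 → I
V(21): 11·(21−25)=-44≡8 → I
Z(25): 11·(25−25)=0 → A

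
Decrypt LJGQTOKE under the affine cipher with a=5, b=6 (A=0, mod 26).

The inverse of 5 mod 26 is 21, since 5·21=105≡1. Apply D(y)=21·(y−6) mod 26:
L(11): 21·(11−6)=105≡1 → B
J(9): 21·(9−6)=63≡11 → L
G(6): 21·(6−6)=0 → A
Q(16): 21·(16−6)=210≡2 → C
T(19): 21·(19−6)=273≡13 → N
O(14): 21·(14−6)=168≡12 → M
K(10): 21·(10−6)=84≡6 → G
E(4): 21·(4−6)=-42≡10 → K

BLACNMGK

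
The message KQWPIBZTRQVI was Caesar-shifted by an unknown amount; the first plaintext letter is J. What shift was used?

1

From the crib: K(10)−J(9)=1, so the shift is 1.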